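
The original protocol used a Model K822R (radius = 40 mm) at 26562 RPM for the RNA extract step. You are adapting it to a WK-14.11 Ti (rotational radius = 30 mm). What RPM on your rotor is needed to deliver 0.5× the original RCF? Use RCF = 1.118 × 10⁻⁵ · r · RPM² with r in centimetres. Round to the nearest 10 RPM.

Original rotor: r = 40 mm = 4.0 cm
RCF = 1.118 × 10⁻⁵ × r × N²
RCF_original = 1.118 × 10⁻⁵ × 4 × (26562)² = 1.118 × 10⁻⁵ × 4 × 705,539,844 ≈ 31,551.7 × g
Target RCF = 0.5 × 31,551.7 ≈ 15,775.9 × g
Your rotor: r = 30 mm = 3.0 cm
15,775.9 = 1.118 × 10⁻⁵ × 3 × N²
N² = 15,775.9 / (3.354 × 10⁻⁵) = 470,360,763
N ≈ √470,360,763 ≈ 21,687.8

21690 RPM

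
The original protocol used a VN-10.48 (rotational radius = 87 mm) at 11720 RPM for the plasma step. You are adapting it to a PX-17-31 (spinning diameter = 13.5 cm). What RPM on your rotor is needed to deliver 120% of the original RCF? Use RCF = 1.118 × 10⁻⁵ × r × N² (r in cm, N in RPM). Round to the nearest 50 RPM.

≈ 14600 RPM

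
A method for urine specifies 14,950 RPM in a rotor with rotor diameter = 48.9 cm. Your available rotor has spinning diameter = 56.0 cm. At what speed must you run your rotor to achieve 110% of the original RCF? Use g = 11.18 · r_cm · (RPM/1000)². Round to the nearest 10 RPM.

Original rotor: r = 48.9 / 2 = 24.45 cm
RCF = 11.18 × r × (N/1000)²
RCF_original = 11.18 × 24.45 × (14.95)² = 11.18 × 24.45 × 223.5025 ≈ 61,094.6 × g
Target RCF = 1.1 × 61,094.6 ≈ 67,204.1 × g
Your rotor: r = 56.0 / 2 = 28 cm
67,204.1 = 11.18 × 28 × (N/1000)²
(N/1000)² = 67,204.1 / 313.04 = 214.6821
N = 1000 × √214.6821 ≈ 14,652.0

14650 RPM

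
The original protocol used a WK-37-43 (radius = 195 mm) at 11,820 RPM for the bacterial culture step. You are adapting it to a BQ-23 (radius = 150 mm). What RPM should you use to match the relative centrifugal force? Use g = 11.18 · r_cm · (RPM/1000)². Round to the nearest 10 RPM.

Original rotor: r = 195 mm = 19.5 cm
RCF = 11.18 × r × (N/1000)²
RCF_original = 11.18 × 19.5 × (11.82)² = 11.18 × 19.5 × 139.7124 ≈ 30,458.7 × g
Your rotor: r = 150 mm = 15.0 cm
30,458.7 = 11.18 × 15 × (N/1000)²
(N/1000)² = 30,458.7 / 167.7 = 181.6261
N = 1000 × √181.6261 ≈ 13,476.9

≈ 13480 RPM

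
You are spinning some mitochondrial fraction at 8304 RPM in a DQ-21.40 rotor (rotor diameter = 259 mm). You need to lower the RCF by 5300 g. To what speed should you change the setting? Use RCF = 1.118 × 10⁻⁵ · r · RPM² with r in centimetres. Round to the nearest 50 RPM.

≈ 5700 RPM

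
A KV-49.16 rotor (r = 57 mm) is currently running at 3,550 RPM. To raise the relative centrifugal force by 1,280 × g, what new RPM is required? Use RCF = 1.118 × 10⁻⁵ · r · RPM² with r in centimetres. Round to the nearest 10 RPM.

5720 RPM

r = 57 mm = 5.7 cm
Current RCF = 1.118 × 10⁻⁵ × 5.7 × (3550)² = 1.118 × 10⁻⁵ × 5.7 × 12,602,500 ≈ 803.1 × g
Target RCF = 803.1 + 1,280 = 2,083.1 × g
N² = 2,083.1 / (6.3726 × 10⁻⁵) = 32,688,385
N ≈ √32,688,385 ≈ 5,717.4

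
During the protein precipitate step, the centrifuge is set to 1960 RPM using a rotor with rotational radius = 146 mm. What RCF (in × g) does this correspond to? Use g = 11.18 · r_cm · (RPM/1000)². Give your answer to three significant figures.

RCF ≈ 627 × g

r = 146 mm = 14.6 cm
RCF = 11.18 × 14.6 × (1.96)² = 11.18 × 14.6 × 3.8416 ≈ 627.1 × g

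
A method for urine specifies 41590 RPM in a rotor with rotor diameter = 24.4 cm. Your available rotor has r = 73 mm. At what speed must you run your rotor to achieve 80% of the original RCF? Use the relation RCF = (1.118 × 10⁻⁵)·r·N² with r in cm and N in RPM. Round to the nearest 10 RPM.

≈ 48090 RPM

Original rotor: r = 24.4 / 2 = 12.2 cm
RCF_original = 1.118 × 10⁻⁵ × 12.2 × (41590)² = 1.118 × 10⁻⁵ × 12.2 × 1,729,728,100 ≈ 235,928 × g
Target RCF = 0.8 × 235,928 ≈ 188,742.4 × g
Your rotor: r = 73 mm = 7.3 cm
188,742.4 = 1.118 × 10⁻⁵ × 7.3 × N²
N² = 188,742.4 / (8.1614 × 10⁻⁵) = 2,312,622,834
N ≈ √2,312,622,834 ≈ 48,089.7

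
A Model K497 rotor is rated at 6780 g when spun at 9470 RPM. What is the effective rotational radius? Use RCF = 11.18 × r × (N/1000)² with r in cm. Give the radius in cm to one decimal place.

RCF = 11.18 × r × (N/1000)²
6780 = 11.18 × r × (9.47)²
r = 6780 / (11.18 × 89.6809) = 6780 / 1002.632 ≈ 6.762 cm

6.8 cm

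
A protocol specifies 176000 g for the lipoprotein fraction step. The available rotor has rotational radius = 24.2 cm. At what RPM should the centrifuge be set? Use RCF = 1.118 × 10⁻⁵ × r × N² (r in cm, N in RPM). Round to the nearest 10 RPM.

176,000 = 1.118 × 10⁻⁵ × 24.2 × N²
N² = 176,000 / (27.0556 × 10⁻⁵) = 650,512,278
N ≈ √650,512,278 ≈ 25,505.1

25510 RPM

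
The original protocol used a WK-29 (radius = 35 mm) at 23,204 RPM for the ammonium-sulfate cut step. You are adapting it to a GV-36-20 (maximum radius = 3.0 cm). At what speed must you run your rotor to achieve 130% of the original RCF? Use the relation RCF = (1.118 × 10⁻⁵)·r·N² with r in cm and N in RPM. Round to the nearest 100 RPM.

Original rotor: r = 35 mm = 3.5 cm
RCF_original = 1.118 × 10⁻⁵ × 3.5 × (23204)² = 1.118 × 10⁻⁵ × 3.5 × 538,425,616 ≈ 21,068.6 × g
Target RCF = 1.3 × 21,068.6 ≈ 27,389.2 × g
27,389.2 = 1.118 × 10⁻⁵ × 3 × N²
N² = 27,389.2 / (3.354 × 10⁻⁵) = 816,612,999
N ≈ √816,612,999 ≈ 28,576.4

28600 RPM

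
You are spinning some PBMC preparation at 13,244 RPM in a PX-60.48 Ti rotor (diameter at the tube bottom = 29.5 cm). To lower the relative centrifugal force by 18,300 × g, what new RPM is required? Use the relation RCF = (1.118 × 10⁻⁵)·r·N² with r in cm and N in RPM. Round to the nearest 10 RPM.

r = 29.5 / 2 = 14.75 cm
Current RCF = 1.118 × 10⁻⁵ × 14.75 × (13244)² = 1.118 × 10⁻⁵ × 14.75 × 175,403,536 ≈ 28,924.9 × g
Target RCF = 28,924.9 − 18,300 = 10,624.9 × g
N² = 10,624.9 / (16.4905 × 10⁻⁵) = 64,430,430
N ≈ √64,430,430 ≈ 8,026.9

8030 RPM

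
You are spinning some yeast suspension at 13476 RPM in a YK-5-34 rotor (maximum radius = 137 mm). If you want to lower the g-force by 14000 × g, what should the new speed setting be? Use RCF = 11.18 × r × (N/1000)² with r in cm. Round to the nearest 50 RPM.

r = 137 mm = 13.7 cm
Current RCF = 11.18 × 13.7 × (13.476)² = 11.18 × 13.7 × 181.602576 ≈ 27,815.3 × g
Target RCF = 27,815.3 − 14,000 = 13,815.3 × g
(N/1000)² = 13,815.3 / 153.166 = 90.19822
N = 1000 × √90.19822 ≈ 9,497.3

9500 RPM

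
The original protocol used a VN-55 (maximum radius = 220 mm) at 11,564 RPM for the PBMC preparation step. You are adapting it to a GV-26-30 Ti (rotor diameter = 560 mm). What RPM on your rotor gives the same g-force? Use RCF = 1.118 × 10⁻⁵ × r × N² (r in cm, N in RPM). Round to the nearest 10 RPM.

Original rotor: r = 220 mm = 22.0 cm
RCF_original = 1.118 × 10⁻⁵ × 22 × (11564)² = 1.118 × 10⁻⁵ × 22 × 133,726,096 ≈ 32,891.3 × g
Your rotor: r = 560 mm / 2 = 280 mm = 28 cm
32,891.3 = 1.118 × 10⁻⁵ × 28 × N²
N² = 32,891.3 / (31.304 × 10⁻⁵) = 105,070,598
N ≈ √105,070,598 ≈ 10,250.4

≈ 10250 RPM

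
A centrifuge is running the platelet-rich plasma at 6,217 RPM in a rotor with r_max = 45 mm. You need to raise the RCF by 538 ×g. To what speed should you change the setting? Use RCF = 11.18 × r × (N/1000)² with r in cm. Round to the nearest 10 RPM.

7020 RPM

r = 45 mm = 4.5 cm
Current RCF = 11.18 × 4.5 × (6.217)² = 11.18 × 4.5 × 38.651089 ≈ 1,944.5 × g
Target RCF = 1,944.5 + 538 = 2,482.5 × g
(N/1000)² = 2,482.5 / 50.31 = 49.34407
N = 1000 × √49.34407 ≈ 7,024.5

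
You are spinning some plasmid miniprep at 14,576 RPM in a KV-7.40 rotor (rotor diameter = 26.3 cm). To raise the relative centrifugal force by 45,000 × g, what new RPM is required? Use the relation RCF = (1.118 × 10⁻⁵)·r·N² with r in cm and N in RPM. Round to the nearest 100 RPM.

N₂ ≈ 22800 RPM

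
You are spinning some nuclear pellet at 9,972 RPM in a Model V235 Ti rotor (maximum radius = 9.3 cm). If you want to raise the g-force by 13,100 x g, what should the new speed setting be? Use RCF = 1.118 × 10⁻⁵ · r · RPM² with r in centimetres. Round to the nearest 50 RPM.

≈ 15000 RPM

Current RCF = 1.118 × 10⁻⁵ × 9.3 × (9972)² = 1.118 × 10⁻⁵ × 9.3 × 99,440,784 ≈ 10,339.3 × g
Target RCF = 10,339.3 + 13,100 = 23,439.3 × g
N² = 23,439.3 / (10.3974 × 10⁻⁵) = 225,434,243
N ≈ √225,434,243 ≈ 15,014.5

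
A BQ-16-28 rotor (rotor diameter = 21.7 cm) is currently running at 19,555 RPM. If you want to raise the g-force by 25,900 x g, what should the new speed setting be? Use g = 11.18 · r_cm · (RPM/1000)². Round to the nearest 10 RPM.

r = 21.7 / 2 = 10.85 cm
Current RCF = 11.18 × 10.85 × (19.555)² = 11.18 × 10.85 × 382.398025 ≈ 46,386 × g
Target RCF = 46,386 + 25,900 = 72,286 × g
(N/1000)² = 72,286 / 121.303 = 595.9127
N = 1000 × √595.9127 ≈ 24,411.3

24410 RPM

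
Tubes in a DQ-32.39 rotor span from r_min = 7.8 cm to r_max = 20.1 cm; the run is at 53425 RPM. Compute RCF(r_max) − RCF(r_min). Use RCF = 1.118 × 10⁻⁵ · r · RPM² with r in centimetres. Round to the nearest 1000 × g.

ΔRCF ≈ 392000 g

ΔRCF = 1.118 × 10⁻⁵ × (r_max − r_min) × N² = 1.118 × 10⁻⁵ × 12.3 × 2,854,230,625 ≈ 392,496.7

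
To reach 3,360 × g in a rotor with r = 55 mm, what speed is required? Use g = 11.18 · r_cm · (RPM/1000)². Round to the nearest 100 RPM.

7400 RPM

r = 55 mm = 5.5 cm
3,360 = 11.18 × 5.5 × (N/1000)²
(N/1000)² = 3,360 / 61.49 = 54.64303
N = 1000 × √54.64303 ≈ 7,392.1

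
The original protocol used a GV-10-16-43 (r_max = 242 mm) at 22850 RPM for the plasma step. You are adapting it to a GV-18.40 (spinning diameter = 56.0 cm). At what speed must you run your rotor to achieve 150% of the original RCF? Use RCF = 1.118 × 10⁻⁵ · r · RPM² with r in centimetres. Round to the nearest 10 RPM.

26020 RPM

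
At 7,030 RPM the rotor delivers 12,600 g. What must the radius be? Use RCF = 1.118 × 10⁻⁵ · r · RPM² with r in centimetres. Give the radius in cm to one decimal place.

≈ 22.8 cm

12600 = 1.118 × 10⁻⁵ × r × (7030)²
r = 12600 / (1.118 × 10⁻⁵ × 49,420,900) = 12600 / 552.5257 ≈ 22.804 cm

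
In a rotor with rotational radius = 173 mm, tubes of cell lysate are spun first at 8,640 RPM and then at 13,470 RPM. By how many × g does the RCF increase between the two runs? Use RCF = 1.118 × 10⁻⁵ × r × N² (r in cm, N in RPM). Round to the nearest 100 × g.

r = 173 mm = 17.3 cm
RCF₁ = 1.118 × 10⁻⁵ × 17.3 × (8640)² = 1.118 × 10⁻⁵ × 17.3 × 74,649,600 ≈ 14,438.3 × g
RCF₂ = 1.118 × 10⁻⁵ × 17.3 × (13470)² = 1.118 × 10⁻⁵ × 17.3 × 181,440,900 ≈ 35,093.2 × g
Increase = 35,093.2 − 14,438.3 = 20,654.9

≈ 20700 × g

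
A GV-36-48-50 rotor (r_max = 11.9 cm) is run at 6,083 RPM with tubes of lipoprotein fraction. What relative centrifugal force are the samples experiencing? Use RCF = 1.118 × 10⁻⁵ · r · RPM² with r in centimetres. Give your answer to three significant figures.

RCF = 1.118 × 10⁻⁵ × 11.9 × (6083)² = 1.118 × 10⁻⁵ × 11.9 × 37,002,889 ≈ 4,922.9 × g

RCF ≈ 4920 g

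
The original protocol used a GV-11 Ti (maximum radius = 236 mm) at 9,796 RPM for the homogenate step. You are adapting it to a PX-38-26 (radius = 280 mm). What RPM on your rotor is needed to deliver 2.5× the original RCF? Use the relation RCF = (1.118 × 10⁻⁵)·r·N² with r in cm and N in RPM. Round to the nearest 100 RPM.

Original rotor: r = 236 mm = 23.6 cm
RCF = 1.118 × 10⁻⁵ × r × N²
RCF_original = 1.118 × 10⁻⁵ × 23.6 × (9796)² = 1.118 × 10⁻⁵ × 23.6 × 95,961,616 ≈ 25,319.3 × g
Target RCF = 2.5 × 25,319.3 ≈ 63,298.2 × g
Your rotor: r = 280 mm = 28.0 cm
63,298.2 = 1.118 × 10⁻⁵ × 28 × N²
N² = 63,298.2 / (31.304 × 10⁻⁵) = 202,204,830
N ≈ √202,204,830 ≈ 14,219.9

≈ 14200 RPM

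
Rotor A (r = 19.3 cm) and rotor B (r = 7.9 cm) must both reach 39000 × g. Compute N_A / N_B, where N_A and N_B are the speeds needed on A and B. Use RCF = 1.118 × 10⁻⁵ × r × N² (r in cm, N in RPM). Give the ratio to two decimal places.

0.64

At fixed RCF, N ∝ 1/√r, so N_A/N_B = √(r_B/r_A) = √(7.9/19.3) = √0.409326 = 0.6398.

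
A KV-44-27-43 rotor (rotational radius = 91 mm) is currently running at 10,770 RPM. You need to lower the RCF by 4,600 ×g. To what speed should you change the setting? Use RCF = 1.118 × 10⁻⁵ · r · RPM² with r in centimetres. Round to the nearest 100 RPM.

r = 91 mm = 9.1 cm
Current RCF = 1.118 × 10⁻⁵ × 9.1 × (10770)² = 1.118 × 10⁻⁵ × 9.1 × 115,992,900 ≈ 11,800.9 × g
Target RCF = 11,800.9 − 4,600 = 7,200.9 × g
N² = 7,200.9 / (10.1738 × 10⁻⁵) = 70,778,863
N ≈ √70,778,863 ≈ 8,413.0

≈ 8400 RPM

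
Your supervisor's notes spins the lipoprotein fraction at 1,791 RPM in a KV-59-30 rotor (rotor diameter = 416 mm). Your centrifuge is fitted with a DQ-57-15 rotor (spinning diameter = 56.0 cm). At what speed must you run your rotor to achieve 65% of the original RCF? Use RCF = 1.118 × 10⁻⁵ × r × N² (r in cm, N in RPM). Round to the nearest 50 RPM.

≈ 1250 RPM

Original rotor: r = 416 mm / 2 = 208 mm = 20.8 cm
RCF_original = 1.118 × 10⁻⁵ × 20.8 × (1791)² = 1.118 × 10⁻⁵ × 20.8 × 3,207,681 ≈ 745.9 × g
Target RCF = 0.65 × 745.9 ≈ 484.8 × g
Your rotor: r = 56.0 / 2 = 28 cm
484.8 = 1.118 × 10⁻⁵ × 28 × N²
N² = 484.8 / (31.304 × 10⁻⁵) = 1,548,684
N ≈ √1,548,684 ≈ 1,244.5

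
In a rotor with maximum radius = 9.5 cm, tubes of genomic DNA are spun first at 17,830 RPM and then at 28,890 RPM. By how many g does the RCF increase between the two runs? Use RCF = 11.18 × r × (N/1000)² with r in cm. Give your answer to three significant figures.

≈ 54900 g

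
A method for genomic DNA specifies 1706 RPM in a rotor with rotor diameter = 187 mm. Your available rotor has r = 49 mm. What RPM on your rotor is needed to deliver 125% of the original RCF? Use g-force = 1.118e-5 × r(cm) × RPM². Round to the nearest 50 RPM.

2650 RPM

Original rotor: r = 187 mm / 2 = 93.5 mm = 9.35 cm
RCF = 1.118 × 10⁻⁵ × r × N²
RCF_original = 1.118 × 10⁻⁵ × 9.35 × (1706)² = 1.118 × 10⁻⁵ × 9.35 × 2,910,436 ≈ 304.2 × g
Target RCF = 1.25 × 304.2 ≈ 380.2 × g
Your rotor: r = 49 mm = 4.9 cm
380.2 = 1.118 × 10⁻⁵ × 4.9 × N²
N² = 380.2 / (5.4782 × 10⁻⁵) = 6,940,236
N ≈ √6,940,236 ≈ 2,634.4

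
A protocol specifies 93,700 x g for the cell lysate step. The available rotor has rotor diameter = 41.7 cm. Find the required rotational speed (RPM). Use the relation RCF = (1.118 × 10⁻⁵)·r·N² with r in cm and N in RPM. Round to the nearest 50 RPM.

r = 41.7 / 2 = 20.85 cm
RCF = 1.118 × 10⁻⁵ × r × N²
93,700 = 1.118 × 10⁻⁵ × 20.85 × N²
N² = 93,700 / (23.3103 × 10⁻⁵) = 401,968,229
N ≈ √401,968,229 ≈ 20,049.1

20050 RPM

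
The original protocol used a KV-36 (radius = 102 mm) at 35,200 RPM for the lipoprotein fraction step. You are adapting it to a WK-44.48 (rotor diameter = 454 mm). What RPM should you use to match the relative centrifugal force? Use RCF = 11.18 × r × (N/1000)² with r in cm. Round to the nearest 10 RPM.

Original rotor: r = 102 mm = 10.2 cm
RCF_original = 11.18 × 10.2 × (35.2)² = 11.18 × 10.2 × 1,239.04 ≈ 141,295.2 × g
Your rotor: r = 454 mm / 2 = 227 mm = 22.7 cm
141,295.2 = 11.18 × 22.7 × (N/1000)²
(N/1000)² = 141,295.2 / 253.786 = 556.7494
N = 1000 × √556.7494 ≈ 23,595.5

23600 RPM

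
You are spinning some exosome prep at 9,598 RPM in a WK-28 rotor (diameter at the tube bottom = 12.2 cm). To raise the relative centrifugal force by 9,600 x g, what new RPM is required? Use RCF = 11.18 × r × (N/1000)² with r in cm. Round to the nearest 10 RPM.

15260 RPM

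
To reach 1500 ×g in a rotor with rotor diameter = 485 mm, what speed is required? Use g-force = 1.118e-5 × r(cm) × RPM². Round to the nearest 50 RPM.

r = 485 mm / 2 = 242.5 mm = 24.25 cm
1,500 = 1.118 × 10⁻⁵ × 24.25 × N²
N² = 1,500 / (27.1115 × 10⁻⁵) = 5,532,708
N ≈ √5,532,708 ≈ 2,352.2

N ≈ 2350 RPM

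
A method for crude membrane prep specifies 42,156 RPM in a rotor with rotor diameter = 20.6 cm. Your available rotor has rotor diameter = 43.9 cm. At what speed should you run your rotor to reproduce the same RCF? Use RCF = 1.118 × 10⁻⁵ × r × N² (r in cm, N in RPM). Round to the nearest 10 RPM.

28880 RPM

Original rotor: r = 20.6 / 2 = 10.3 cm
RCF_original = 1.118 × 10⁻⁵ × 10.3 × (42156)² = 1.118 × 10⁻⁵ × 10.3 × 1,777,128,336 ≈ 204,643.4 × g
Your rotor: r = 43.9 / 2 = 21.95 cm
204,643.4 = 1.118 × 10⁻⁵ × 21.95 × N²
N² = 204,643.4 / (24.5401 × 10⁻⁵) = 833,914,287
N ≈ √833,914,287 ≈ 28,877.6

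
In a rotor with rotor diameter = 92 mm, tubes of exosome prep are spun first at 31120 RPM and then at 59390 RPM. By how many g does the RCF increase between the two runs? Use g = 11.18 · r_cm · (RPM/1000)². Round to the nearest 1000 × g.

r = 92 mm / 2 = 46 mm = 4.6 cm
RCF₁ = 11.18 × 4.6 × (31.12)² = 11.18 × 4.6 × 968.4544 ≈ 49,805.7 × g
RCF₂ = 11.18 × 4.6 × (59.39)² = 11.18 × 4.6 × 3,527.1721 ≈ 181,395.4 × g
Increase = 181,395.4 − 49,805.7 = 131,589.7

≈ 132000 g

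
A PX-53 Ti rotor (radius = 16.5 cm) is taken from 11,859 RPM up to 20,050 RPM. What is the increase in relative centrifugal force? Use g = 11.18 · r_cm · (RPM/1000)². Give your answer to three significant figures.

RCF₁ = 11.18 × 16.5 × (11.859)² = 11.18 × 16.5 × 140.635881 ≈ 25,943.1 × g
RCF₂ = 11.18 × 16.5 × (20.05)² = 11.18 × 16.5 × 402.0025 ≈ 74,157.4 × g
Increase = 74,157.4 − 25,943.1 = 48,214.3

≈ 48200 ×g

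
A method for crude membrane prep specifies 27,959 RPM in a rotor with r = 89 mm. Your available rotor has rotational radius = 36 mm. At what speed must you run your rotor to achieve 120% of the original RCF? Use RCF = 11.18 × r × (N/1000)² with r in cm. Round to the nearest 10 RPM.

≈ 48160 RPM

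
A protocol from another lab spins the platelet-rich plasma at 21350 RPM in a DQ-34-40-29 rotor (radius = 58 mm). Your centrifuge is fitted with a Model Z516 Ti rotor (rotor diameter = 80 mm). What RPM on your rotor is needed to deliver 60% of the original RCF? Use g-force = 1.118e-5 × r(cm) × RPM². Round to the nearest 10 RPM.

≈ 19910 RPM

Original rotor: r = 58 mm = 5.8 cm
RCF_original = 1.118 × 10⁻⁵ × 5.8 × (21350)² = 1.118 × 10⁻⁵ × 5.8 × 455,822,500 ≈ 29,557.4 × g
Target RCF = 0.6 × 29,557.4 ≈ 17,734.4 × g
Your rotor: r = 80 mm / 2 = 40 mm = 4 cm
17,734.4 = 1.118 × 10⁻⁵ × 4 × N²
N² = 17,734.4 / (4.472 × 10⁻⁵) = 396,565,295
N ≈ √396,565,295 ≈ 19,913.9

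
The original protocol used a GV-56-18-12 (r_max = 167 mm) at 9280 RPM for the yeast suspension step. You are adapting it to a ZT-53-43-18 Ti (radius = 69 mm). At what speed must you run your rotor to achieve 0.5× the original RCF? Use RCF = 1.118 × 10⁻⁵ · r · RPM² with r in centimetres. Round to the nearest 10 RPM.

10210 RPM

Original rotor: r = 167 mm = 16.7 cm
RCF_original = 1.118 × 10⁻⁵ × 16.7 × (9280)² = 1.118 × 10⁻⁵ × 16.7 × 86,118,400 ≈ 16,078.8 × g
Target RCF = 0.5 × 16,078.8 ≈ 8,039.4 × g
Your rotor: r = 69 mm = 6.9 cm
8,039.4 = 1.118 × 10⁻⁵ × 6.9 × N²
N² = 8,039.4 / (7.7142 × 10⁻⁵) = 104,215,602
N ≈ √104,215,602 ≈ 10,208.6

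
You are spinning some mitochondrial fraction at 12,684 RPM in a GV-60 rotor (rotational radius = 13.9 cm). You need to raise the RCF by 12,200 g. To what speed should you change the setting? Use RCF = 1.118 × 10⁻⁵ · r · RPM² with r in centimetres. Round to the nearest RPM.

Current RCF = 1.118 × 10⁻⁵ × 13.9 × (12684)² = 1.118 × 10⁻⁵ × 13.9 × 160,883,856 ≈ 25,001.7 × g
Target RCF = 25,001.7 + 12,200 = 37,201.7 × g
N² = 37,201.7 / (15.5402 × 10⁻⁵) = 239,390,098
N ≈ √239,390,098 ≈ 15,472.2

N₂ ≈ 15472 RPM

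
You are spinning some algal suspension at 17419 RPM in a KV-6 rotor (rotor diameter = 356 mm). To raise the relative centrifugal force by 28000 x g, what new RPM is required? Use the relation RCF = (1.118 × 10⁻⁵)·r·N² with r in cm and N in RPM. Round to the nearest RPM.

N₂ ≈ 21074 RPM

r = 356 mm / 2 = 178 mm = 17.8 cm
Current RCF = 1.118 × 10⁻⁵ × 17.8 × (17419)² = 1.118 × 10⁻⁵ × 17.8 × 303,421,561 ≈ 60,382.1 × g
Target RCF = 60,382.1 + 28,000 = 88,382.1 × g
N² = 88,382.1 / (19.9004 × 10⁻⁵) = 444,122,229
N ≈ √444,122,229 ≈ 21,074.2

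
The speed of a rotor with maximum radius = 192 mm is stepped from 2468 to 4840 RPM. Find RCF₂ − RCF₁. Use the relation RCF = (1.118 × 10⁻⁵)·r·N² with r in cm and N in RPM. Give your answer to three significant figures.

r = 192 mm = 19.2 cm
RCF₁ = 1.118 × 10⁻⁵ × 19.2 × (2468)² = 1.118 × 10⁻⁵ × 19.2 × 6,091,024 ≈ 1,307.5 × g
RCF₂ = 1.118 × 10⁻⁵ × 19.2 × (4840)² = 1.118 × 10⁻⁵ × 19.2 × 23,425,600 ≈ 5,028.4 × g
Increase = 5,028.4 − 1,307.5 = 3,720.9

3720 × g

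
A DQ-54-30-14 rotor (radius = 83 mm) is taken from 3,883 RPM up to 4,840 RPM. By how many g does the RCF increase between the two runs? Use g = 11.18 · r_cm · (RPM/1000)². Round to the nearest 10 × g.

770 g

r = 83 mm = 8.3 cm
RCF₁ = 11.18 × 8.3 × (3.883)² = 11.18 × 8.3 × 15.077689 ≈ 1,399.1 × g
RCF₂ = 11.18 × 8.3 × (4.84)² = 11.18 × 8.3 × 23.4256 ≈ 2,173.8 × g
Increase = 2,173.8 − 1,399.1 = 774.7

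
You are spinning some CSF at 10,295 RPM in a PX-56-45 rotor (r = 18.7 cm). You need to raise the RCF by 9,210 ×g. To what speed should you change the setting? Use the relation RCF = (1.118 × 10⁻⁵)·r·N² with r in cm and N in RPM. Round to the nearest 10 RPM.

Current RCF = 1.118 × 10⁻⁵ × 18.7 × (10295)² = 1.118 × 10⁻⁵ × 18.7 × 105,987,025 ≈ 22,158.3 × g
Target RCF = 22,158.3 + 9,210 = 31,368.3 × g
N² = 31,368.3 / (20.9066 × 10⁻⁵) = 150,040,179
N ≈ √150,040,179 ≈ 12,249.1

N₂ ≈ 12250 RPM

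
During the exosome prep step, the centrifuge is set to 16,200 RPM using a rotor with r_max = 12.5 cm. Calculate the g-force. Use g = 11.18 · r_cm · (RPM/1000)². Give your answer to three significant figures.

RCF = 11.18 × 12.5 × (16.2)² = 11.18 × 12.5 × 262.44 ≈ 36,676 × g

RCF ≈ 36700 ×g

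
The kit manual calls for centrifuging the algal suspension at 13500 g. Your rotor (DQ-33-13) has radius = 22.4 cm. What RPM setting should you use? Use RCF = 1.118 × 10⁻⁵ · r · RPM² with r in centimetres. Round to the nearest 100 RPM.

7300 RPM

RCF = 1.118 × 10⁻⁵ × r × N²
13,500 = 1.118 × 10⁻⁵ × 22.4 × N²
N² = 13,500 / (25.0432 × 10⁻⁵) = 53,906,849
N ≈ √53,906,849 ≈ 7,342.1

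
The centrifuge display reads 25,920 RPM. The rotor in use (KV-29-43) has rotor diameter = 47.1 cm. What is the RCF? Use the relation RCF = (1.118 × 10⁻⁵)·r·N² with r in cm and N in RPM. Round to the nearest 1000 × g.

177000 × g

r = 47.1 / 2 = 23.55 cm
RCF = 1.118 × 10⁻⁵ × 23.55 × (25920)² = 1.118 × 10⁻⁵ × 23.55 × 671,846,400 ≈ 176,889.8 × g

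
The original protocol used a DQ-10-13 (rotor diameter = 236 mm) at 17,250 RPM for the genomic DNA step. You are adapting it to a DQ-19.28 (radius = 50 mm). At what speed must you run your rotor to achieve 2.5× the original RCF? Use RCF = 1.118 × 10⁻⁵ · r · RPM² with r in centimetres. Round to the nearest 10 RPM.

41900 RPM

Original rotor: r = 236 mm / 2 = 118 mm = 11.8 cm
RCF_original = 1.118 × 10⁻⁵ × 11.8 × (17250)² = 1.118 × 10⁻⁵ × 11.8 × 297,562,500 ≈ 39,255.6 × g
Target RCF = 2.5 × 39,255.6 ≈ 98,139 × g
Your rotor: r = 50 mm = 5.0 cm
98,139 = 1.118 × 10⁻⁵ × 5 × N²
N² = 98,139 / (5.59 × 10⁻⁵) = 1,755,617,174
N ≈ √1,755,617,174 ≈ 41,900.1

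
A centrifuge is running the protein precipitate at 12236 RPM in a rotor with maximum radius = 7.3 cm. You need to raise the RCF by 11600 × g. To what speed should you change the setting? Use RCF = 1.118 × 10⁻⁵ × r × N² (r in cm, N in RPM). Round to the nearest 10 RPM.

Current RCF = 1.118 × 10⁻⁵ × 7.3 × (12236)² = 1.118 × 10⁻⁵ × 7.3 × 149,719,696 ≈ 12,219.2 × g
Target RCF = 12,219.2 + 11,600 = 23,819.2 × g
N² = 23,819.2 / (8.1614 × 10⁻⁵) = 291,851,888
N ≈ √291,851,888 ≈ 17,083.7

N₂ ≈ 17080 RPM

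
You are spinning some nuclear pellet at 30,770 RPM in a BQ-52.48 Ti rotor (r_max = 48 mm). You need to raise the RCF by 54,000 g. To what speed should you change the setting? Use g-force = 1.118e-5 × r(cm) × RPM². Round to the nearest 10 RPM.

r = 48 mm = 4.8 cm
Current RCF = 1.118 × 10⁻⁵ × 4.8 × (30770)² = 1.118 × 10⁻⁵ × 4.8 × 946,792,900 ≈ 50,808.7 × g
Target RCF = 50,808.7 + 54,000 = 104,808.7 × g
N² = 104,808.7 / (5.3664 × 10⁻⁵) = 1,953,054,189
N ≈ √1,953,054,189 ≈ 44,193.4

44190 RPM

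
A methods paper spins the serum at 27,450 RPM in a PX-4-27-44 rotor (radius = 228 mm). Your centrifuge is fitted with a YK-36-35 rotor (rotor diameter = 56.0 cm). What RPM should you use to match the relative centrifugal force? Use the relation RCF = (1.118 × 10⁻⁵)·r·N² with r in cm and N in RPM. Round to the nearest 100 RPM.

24800 RPM

Original rotor: r = 228 mm = 22.8 cm
RCF = 1.118 × 10⁻⁵ × r × N²
RCF_original = 1.118 × 10⁻⁵ × 22.8 × (27450)² = 1.118 × 10⁻⁵ × 22.8 × 753,502,500 ≈ 192,070.8 × g
Your rotor: r = 56.0 / 2 = 28 cm
192,070.8 = 1.118 × 10⁻⁵ × 28 × N²
N² = 192,070.8 / (31.304 × 10⁻⁵) = 613,566,317
N ≈ √613,566,317 ≈ 24,770.3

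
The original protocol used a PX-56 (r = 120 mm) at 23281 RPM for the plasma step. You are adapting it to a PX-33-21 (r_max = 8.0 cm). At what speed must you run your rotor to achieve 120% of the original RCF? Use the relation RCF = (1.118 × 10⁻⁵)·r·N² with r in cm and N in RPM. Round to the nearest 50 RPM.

31250 RPM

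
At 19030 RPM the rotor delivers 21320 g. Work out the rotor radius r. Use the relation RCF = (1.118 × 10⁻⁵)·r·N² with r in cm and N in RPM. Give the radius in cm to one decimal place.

r ≈ 5.3 cm

RCF = 1.118 × 10⁻⁵ × r × N²
21320 = 1.118 × 10⁻⁵ × r × (19030)²
r = 21320 / (1.118 × 10⁻⁵ × 362,140,900) = 21320 / 4048.735 ≈ 5.266 cm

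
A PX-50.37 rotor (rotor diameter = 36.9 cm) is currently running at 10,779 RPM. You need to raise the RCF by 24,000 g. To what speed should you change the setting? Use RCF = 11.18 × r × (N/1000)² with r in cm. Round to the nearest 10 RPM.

r = 36.9 / 2 = 18.45 cm
Current RCF = 11.18 × 18.45 × (10.779)² = 11.18 × 18.45 × 116.186841 ≈ 23,966 × g
Target RCF = 23,966 + 24,000 = 47,966 × g
(N/1000)² = 47,966 / 206.271 = 232.5387
N = 1000 × √232.5387 ≈ 15,249.2

≈ 15250 RPM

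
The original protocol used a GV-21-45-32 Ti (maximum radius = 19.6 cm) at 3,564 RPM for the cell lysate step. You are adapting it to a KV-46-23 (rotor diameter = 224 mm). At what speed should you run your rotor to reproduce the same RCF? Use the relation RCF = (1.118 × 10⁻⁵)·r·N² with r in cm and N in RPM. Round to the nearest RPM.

RCF_original = 1.118 × 10⁻⁵ × 19.6 × (3564)² = 1.118 × 10⁻⁵ × 19.6 × 12,702,096 ≈ 2,783.4 × g
Your rotor: r = 224 mm / 2 = 112 mm = 11.2 cm
2,783.4 = 1.118 × 10⁻⁵ × 11.2 × N²
N² = 2,783.4 / (12.5216 × 10⁻⁵) = 22,228,789
N ≈ √22,228,789 ≈ 4,714.7

4715 RPM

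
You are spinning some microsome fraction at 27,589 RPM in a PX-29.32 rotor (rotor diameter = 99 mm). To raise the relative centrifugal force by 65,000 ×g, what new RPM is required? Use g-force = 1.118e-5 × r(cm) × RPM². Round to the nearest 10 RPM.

r = 99 mm / 2 = 49.5 mm = 4.95 cm
Current RCF = 1.118 × 10⁻⁵ × 4.95 × (27589)² = 1.118 × 10⁻⁵ × 4.95 × 761,152,921 ≈ 42,123 × g
Target RCF = 42,123 + 65,000 = 107,123 × g
N² = 107,123 / (5.5341 × 10⁻⁵) = 1,935,689,633
N ≈ √1,935,689,633 ≈ 43,996.5

N₂ ≈ 44000 RPM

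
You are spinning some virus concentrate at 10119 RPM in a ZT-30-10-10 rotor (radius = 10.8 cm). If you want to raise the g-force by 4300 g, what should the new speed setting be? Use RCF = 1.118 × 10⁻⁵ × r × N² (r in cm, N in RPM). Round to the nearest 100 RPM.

Current RCF = 1.118 × 10⁻⁵ × 10.8 × (10119)² = 1.118 × 10⁻⁵ × 10.8 × 102,394,161 ≈ 12,363.5 × g
Target RCF = 12,363.5 + 4,300 = 16,663.5 × g
N² = 16,663.5 / (12.0744 × 10⁻⁵) = 138,006,857
N ≈ √138,006,857 ≈ 11,747.6

≈ 11700 RPM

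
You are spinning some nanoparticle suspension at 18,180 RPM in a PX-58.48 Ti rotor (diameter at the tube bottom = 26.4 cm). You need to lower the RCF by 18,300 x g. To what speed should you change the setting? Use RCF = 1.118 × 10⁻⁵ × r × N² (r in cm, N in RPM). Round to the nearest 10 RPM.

14370 RPM

r = 26.4 / 2 = 13.2 cm
Current RCF = 1.118 × 10⁻⁵ × 13.2 × (18180)² = 1.118 × 10⁻⁵ × 13.2 × 330,512,400 ≈ 48,775.7 × g
Target RCF = 48,775.7 − 18,300 = 30,475.7 × g
N² = 30,475.7 / (14.7576 × 10⁻⁵) = 206,508,511
N ≈ √206,508,511 ≈ 14,370.4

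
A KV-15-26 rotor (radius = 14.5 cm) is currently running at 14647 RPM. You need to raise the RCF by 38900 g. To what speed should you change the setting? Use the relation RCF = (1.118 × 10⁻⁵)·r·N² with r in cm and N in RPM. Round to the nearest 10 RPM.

21320 RPM

Current RCF = 1.118 × 10⁻⁵ × 14.5 × (14647)² = 1.118 × 10⁻⁵ × 14.5 × 214,534,609 ≈ 34,778.2 × g
Target RCF = 34,778.2 + 38,900 = 73,678.2 × g
N² = 73,678.2 / (16.211 × 10⁻⁵) = 454,495,096
N ≈ √454,495,096 ≈ 21,318.9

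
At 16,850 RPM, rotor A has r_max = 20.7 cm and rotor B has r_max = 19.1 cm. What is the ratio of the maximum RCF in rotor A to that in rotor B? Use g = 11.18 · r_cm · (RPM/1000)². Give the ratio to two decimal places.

At fixed N, RCF ∝ r, so RCF_A/RCF_B = r_A/r_B = 20.7 / 19.1 = 1.0838.

1.08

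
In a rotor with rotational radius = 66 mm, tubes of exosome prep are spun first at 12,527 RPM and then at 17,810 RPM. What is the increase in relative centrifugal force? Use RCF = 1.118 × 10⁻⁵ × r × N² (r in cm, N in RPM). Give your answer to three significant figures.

r = 66 mm = 6.6 cm
RCF₁ = 1.118 × 10⁻⁵ × 6.6 × (12527)² = 1.118 × 10⁻⁵ × 6.6 × 156,925,729 ≈ 11,579.2 × g
RCF₂ = 1.118 × 10⁻⁵ × 6.6 × (17810)² = 1.118 × 10⁻⁵ × 6.6 × 317,196,100 ≈ 23,405.3 × g
Increase = 23,405.3 − 11,579.2 = 11,826.1

11800 × g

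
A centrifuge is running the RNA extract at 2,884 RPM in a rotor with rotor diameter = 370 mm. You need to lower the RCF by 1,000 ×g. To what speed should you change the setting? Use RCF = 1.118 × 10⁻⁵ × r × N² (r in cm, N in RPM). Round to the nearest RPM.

N₂ ≈ 1866 RPM

r = 370 mm / 2 = 185 mm = 18.5 cm
Current RCF = 1.118 × 10⁻⁵ × 18.5 × (2884)² = 1.118 × 10⁻⁵ × 18.5 × 8,317,456 ≈ 1,720.3 × g
Target RCF = 1,720.3 − 1,000 = 720.3 × g
N² = 720.3 / (20.683 × 10⁻⁵) = 3,482,570
N ≈ √3,482,570 ≈ 1,866.2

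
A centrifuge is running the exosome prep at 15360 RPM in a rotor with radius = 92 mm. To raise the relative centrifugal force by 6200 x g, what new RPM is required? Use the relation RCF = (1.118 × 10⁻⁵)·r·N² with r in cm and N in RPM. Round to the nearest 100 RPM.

r = 92 mm = 9.2 cm
Current RCF = 1.118 × 10⁻⁵ × 9.2 × (15360)² = 1.118 × 10⁻⁵ × 9.2 × 235,929,600 ≈ 24,266.8 × g
Target RCF = 24,266.8 + 6,200 = 30,466.8 × g
N² = 30,466.8 / (10.2856 × 10⁻⁵) = 296,208,291
N ≈ √296,208,291 ≈ 17,210.7

≈ 17200 RPM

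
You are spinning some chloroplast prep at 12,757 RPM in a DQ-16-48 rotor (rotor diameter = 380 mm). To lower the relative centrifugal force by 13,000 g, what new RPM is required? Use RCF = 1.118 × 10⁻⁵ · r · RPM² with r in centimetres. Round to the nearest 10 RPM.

r = 380 mm / 2 = 190 mm = 19 cm
Current RCF = 1.118 × 10⁻⁵ × 19 × (12757)² = 1.118 × 10⁻⁵ × 19 × 162,741,049 ≈ 34,569.5 × g
Target RCF = 34,569.5 − 13,000 = 21,569.5 × g
N² = 21,569.5 / (21.242 × 10⁻⁵) = 101,541,757
N ≈ √101,541,757 ≈ 10,076.8

10080 RPM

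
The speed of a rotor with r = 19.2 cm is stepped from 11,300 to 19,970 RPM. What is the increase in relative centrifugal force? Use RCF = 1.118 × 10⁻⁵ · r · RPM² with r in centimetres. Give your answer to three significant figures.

≈ 58200 ×g

RCF₁ = 1.118 × 10⁻⁵ × 19.2 × (11300)² = 1.118 × 10⁻⁵ × 19.2 × 127,690,000 ≈ 27,409.4 × g
RCF₂ = 1.118 × 10⁻⁵ × 19.2 × (19970)² = 1.118 × 10⁻⁵ × 19.2 × 398,800,900 ≈ 85,605 × g
Increase = 85,605 − 27,409.4 = 58,195.6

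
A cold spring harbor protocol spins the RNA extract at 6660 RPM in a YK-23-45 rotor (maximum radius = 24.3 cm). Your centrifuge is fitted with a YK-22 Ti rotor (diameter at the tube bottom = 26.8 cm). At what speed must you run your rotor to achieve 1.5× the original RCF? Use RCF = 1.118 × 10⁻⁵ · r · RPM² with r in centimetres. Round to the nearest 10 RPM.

10980 RPM

RCF_original = 1.118 × 10⁻⁵ × 24.3 × (6660)² = 1.118 × 10⁻⁵ × 24.3 × 44,355,600 ≈ 12,050.3 × g
Target RCF = 1.5 × 12,050.3 ≈ 18,075.4 × g
Your rotor: r = 26.8 / 2 = 13.4 cm
18,075.4 = 1.118 × 10⁻⁵ × 13.4 × N²
N² = 18,075.4 / (14.9812 × 10⁻⁵) = 120,653,886
N ≈ √120,653,886 ≈ 10,984.3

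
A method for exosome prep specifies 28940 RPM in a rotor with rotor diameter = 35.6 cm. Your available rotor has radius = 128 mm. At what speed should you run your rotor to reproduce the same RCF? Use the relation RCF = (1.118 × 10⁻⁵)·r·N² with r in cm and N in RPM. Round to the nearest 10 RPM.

Original rotor: r = 35.6 / 2 = 17.8 cm
RCF = 1.118 × 10⁻⁵ × r × N²
RCF_original = 1.118 × 10⁻⁵ × 17.8 × (28940)² = 1.118 × 10⁻⁵ × 17.8 × 837,523,600 ≈ 166,670.5 × g
Your rotor: r = 128 mm = 12.8 cm
166,670.5 = 1.118 × 10⁻⁵ × 12.8 × N²
N² = 166,670.5 / (14.3104 × 10⁻⁵) = 1,164,680,931
N ≈ √1,164,680,931 ≈ 34,127.4

≈ 34130 RPM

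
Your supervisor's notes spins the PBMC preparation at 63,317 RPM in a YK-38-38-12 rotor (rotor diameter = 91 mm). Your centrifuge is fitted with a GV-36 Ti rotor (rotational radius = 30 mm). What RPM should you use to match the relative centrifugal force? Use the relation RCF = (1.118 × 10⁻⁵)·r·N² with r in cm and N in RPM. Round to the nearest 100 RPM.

Original rotor: r = 91 mm / 2 = 45.5 mm = 4.55 cm
RCF = 1.118 × 10⁻⁵ × r × N²
RCF_original = 1.118 × 10⁻⁵ × 4.55 × (63317)² = 1.118 × 10⁻⁵ × 4.55 × 4,009,042,489 ≈ 203,936 × g
Your rotor: r = 30 mm = 3.0 cm
203,936 = 1.118 × 10⁻⁵ × 3 × N²
N² = 203,936 / (3.354 × 10⁻⁵) = 6,080,381,634
N ≈ √6,080,381,634 ≈ 77,976.8

≈ 78000 RPM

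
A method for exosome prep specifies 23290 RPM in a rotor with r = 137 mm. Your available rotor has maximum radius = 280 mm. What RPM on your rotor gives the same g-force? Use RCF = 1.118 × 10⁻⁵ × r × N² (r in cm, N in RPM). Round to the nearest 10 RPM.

Original rotor: r = 137 mm = 13.7 cm
RCF = 1.118 × 10⁻⁵ × r × N²
RCF_original = 1.118 × 10⁻⁵ × 13.7 × (23290)² = 1.118 × 10⁻⁵ × 13.7 × 542,424,100 ≈ 83,080.9 × g
Your rotor: r = 280 mm = 28.0 cm
83,080.9 = 1.118 × 10⁻⁵ × 28 × N²
N² = 83,080.9 / (31.304 × 10⁻⁵) = 265,400,268
N ≈ √265,400,268 ≈ 16,291.1

16290 RPM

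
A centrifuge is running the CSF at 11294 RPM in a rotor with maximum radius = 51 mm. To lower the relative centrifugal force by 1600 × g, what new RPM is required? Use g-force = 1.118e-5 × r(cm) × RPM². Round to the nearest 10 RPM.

N₂ ≈ 9970 RPM

r = 51 mm = 5.1 cm
Current RCF = 1.118 × 10⁻⁵ × 5.1 × (11294)² = 1.118 × 10⁻⁵ × 5.1 × 127,554,436 ≈ 7,272.9 × g
Target RCF = 7,272.9 − 1,600 = 5,672.9 × g
N² = 5,672.9 / (5.7018 × 10⁻⁵) = 99,493,143
N ≈ √99,493,143 ≈ 9,974.6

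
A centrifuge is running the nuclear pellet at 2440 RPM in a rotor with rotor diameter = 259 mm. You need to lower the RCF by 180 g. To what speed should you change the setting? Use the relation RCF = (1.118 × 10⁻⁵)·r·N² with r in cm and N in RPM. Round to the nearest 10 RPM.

r = 259 mm / 2 = 129.5 mm = 12.95 cm
Current RCF = 1.118 × 10⁻⁵ × 12.95 × (2440)² = 1.118 × 10⁻⁵ × 12.95 × 5,953,600 ≈ 862 × g
Target RCF = 862 − 180 = 682 × g
N² = 682 / (14.4781 × 10⁻⁵) = 4,710,563
N ≈ √4,710,563 ≈ 2,170.4

2170 RPM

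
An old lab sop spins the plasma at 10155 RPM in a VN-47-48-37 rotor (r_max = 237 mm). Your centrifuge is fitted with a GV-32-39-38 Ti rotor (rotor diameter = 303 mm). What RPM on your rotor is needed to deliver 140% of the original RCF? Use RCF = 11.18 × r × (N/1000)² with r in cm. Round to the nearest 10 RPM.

Original rotor: r = 237 mm = 23.7 cm
RCF_original = 11.18 × 23.7 × (10.155)² = 11.18 × 23.7 × 103.124025 ≈ 27,324.4 × g
Target RCF = 1.4 × 27,324.4 ≈ 38,254.2 × g
Your rotor: r = 303 mm / 2 = 151.5 mm = 15.15 cm
38,254.2 = 11.18 × 15.15 × (N/1000)²
(N/1000)² = 38,254.2 / 169.377 = 225.8524
N = 1000 × √225.8524 ≈ 15,028.4

15030 RPM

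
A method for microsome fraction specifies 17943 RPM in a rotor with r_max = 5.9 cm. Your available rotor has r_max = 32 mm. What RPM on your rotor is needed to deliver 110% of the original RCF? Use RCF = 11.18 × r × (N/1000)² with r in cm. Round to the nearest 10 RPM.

≈ 25550 RPM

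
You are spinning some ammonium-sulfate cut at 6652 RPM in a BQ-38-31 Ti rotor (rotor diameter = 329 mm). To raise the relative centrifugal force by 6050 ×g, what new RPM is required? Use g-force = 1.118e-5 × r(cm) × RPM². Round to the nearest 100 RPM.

r = 329 mm / 2 = 164.5 mm = 16.45 cm
Current RCF = 1.118 × 10⁻⁵ × 16.45 × (6652)² = 1.118 × 10⁻⁵ × 16.45 × 44,249,104 ≈ 8,137.9 × g
Target RCF = 8,137.9 + 6,050 = 14,187.9 × g
N² = 14,187.9 / (18.3911 × 10⁻⁵) = 77,145,467
N ≈ √77,145,467 ≈ 8,783.2

N₂ ≈ 8800 RPM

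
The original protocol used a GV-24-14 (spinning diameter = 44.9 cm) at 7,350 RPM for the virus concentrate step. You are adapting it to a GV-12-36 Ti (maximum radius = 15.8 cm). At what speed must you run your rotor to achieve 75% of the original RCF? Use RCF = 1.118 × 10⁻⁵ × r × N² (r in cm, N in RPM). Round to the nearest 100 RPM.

Original rotor: r = 44.9 / 2 = 22.45 cm
RCF = 1.118 × 10⁻⁵ × r × N²
RCF_original = 1.118 × 10⁻⁵ × 22.45 × (7350)² = 1.118 × 10⁻⁵ × 22.45 × 54,022,500 ≈ 13,559.2 × g
Target RCF = 0.75 × 13,559.2 ≈ 10,169.4 × g
10,169.4 = 1.118 × 10⁻⁵ × 15.8 × N²
N² = 10,169.4 / (17.6644 × 10⁻⁵) = 57,570,028
N ≈ √57,570,028 ≈ 7,587.5

≈ 7600 RPM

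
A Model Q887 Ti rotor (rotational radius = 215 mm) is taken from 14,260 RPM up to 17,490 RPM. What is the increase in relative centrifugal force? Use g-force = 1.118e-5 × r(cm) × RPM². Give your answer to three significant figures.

r = 215 mm = 21.5 cm
RCF₁ = 1.118 × 10⁻⁵ × 21.5 × (14260)² = 1.118 × 10⁻⁵ × 21.5 × 203,347,600 ≈ 48,878.7 × g
RCF₂ = 1.118 × 10⁻⁵ × 21.5 × (17490)² = 1.118 × 10⁻⁵ × 21.5 × 305,900,100 ≈ 73,529.2 × g
Increase = 73,529.2 − 48,878.7 = 24,650.5

24700 ×g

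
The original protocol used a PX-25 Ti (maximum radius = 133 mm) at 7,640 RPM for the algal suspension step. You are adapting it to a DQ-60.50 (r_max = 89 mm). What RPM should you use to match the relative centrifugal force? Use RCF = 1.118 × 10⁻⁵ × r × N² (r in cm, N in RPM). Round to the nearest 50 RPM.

Original rotor: r = 133 mm = 13.3 cm
RCF = 1.118 × 10⁻⁵ × r × N²
RCF_original = 1.118 × 10⁻⁵ × 13.3 × (7640)² = 1.118 × 10⁻⁵ × 13.3 × 58,369,600 ≈ 8,679.2 × g
Your rotor: r = 89 mm = 8.9 cm
8,679.2 = 1.118 × 10⁻⁵ × 8.9 × N²
N² = 8,679.2 / (9.9502 × 10⁻⁵) = 87,226,387
N ≈ √87,226,387 ≈ 9,339.5

≈ 9350 RPM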